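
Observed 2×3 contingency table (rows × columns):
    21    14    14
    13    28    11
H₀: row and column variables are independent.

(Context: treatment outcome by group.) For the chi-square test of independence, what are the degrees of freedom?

df = (r−1)(c−1) = (2−1)·(3−1) = 2

degrees of freedom = 2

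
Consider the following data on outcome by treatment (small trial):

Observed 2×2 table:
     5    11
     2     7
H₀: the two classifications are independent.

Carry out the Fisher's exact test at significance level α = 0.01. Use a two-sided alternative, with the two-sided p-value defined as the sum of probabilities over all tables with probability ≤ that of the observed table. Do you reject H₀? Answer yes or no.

Margins: r₁=16, r₂=9, c₁=7, c₂=18, n=25
p_obs = C(16,5)·C(9,2)/C(25,7); sum pmf over tables with pmf ≤ p_obs
p-value (two-sided) = 1.00000
At α=0.01: p ≥ α → fail to reject H₀

reject H₀: no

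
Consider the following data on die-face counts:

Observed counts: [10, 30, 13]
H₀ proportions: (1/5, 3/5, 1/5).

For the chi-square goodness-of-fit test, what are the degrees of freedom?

degrees of freedom = 2

df = k − 1 = 3 − 1 = 2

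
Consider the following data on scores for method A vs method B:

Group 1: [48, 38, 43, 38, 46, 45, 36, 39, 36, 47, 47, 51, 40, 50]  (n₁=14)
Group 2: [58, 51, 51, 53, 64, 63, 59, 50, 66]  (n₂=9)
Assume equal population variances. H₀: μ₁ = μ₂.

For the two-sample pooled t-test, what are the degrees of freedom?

df = n₁ + n₂ − 2 = 14 + 9 − 2 = 21

degrees of freedom = 21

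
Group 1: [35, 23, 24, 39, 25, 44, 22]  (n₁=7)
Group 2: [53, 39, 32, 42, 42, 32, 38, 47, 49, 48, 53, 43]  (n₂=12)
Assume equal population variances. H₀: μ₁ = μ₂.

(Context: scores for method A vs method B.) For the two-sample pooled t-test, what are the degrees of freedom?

degrees of freedom = 17

df = n₁ + n₂ − 2 = 7 + 12 − 2 = 17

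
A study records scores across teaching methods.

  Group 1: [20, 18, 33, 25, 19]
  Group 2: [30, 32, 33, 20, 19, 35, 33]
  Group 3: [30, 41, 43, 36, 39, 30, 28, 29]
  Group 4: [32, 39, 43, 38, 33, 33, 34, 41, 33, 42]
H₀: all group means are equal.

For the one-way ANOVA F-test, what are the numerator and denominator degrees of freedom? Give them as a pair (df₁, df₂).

k = 4 groups, N = 30 total
df = (k−1, N−k) = (4−1, 30−4) = (3, 26)

degrees of freedom = [3, 26]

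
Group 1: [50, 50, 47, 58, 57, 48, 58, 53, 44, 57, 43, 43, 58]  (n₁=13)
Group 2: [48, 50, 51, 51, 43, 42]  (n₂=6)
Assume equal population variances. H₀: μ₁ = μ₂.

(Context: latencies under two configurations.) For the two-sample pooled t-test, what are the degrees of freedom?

df = n₁ + n₂ − 2 = 13 + 6 − 2 = 17

degrees of freedom = 17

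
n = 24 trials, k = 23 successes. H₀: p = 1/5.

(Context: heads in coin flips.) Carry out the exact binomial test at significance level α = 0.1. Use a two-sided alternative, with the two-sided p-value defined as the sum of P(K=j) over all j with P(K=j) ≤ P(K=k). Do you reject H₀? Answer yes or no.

Exact binomial: n=24, k=23, p₀=1/5=0.2000
P(X=j) = C(n,j)·p₀^j·(1−p₀)^(n−j); p = Σ P(X=j) over j with P(X=j) ≤ P(X=23)
p-value (two-sided) = 0.00000
At α=0.1: p < α → reject H₀

reject H₀: yes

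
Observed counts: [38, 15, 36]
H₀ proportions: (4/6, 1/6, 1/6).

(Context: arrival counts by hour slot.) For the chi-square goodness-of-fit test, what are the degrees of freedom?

df = k − 1 = 3 − 1 = 2

degrees of freedom = 2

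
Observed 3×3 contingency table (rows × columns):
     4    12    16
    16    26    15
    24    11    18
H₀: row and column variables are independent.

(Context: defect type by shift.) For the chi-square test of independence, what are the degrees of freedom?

df = (r−1)(c−1) = (3−1)·(3−1) = 4

degrees of freedom = 4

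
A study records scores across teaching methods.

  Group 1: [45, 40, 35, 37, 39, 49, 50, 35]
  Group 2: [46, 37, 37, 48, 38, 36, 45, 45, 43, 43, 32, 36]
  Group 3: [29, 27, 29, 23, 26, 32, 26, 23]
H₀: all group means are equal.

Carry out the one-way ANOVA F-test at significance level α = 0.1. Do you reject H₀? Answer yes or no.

reject H₀: yes

Group means [41.25, 40.50, 26.88], grand mean 36.821
SSB = Σnᵢ(x̄ᵢ−x̄)² = 1110.732; SSW = ΣΣ(x−x̄ᵢ)² = 603.375
MSB = 1110.732/2 = 555.3661; MSW = 603.375/25 = 24.1350
F = MSB/MSW = 23.0108
df = (2, 25)
p-value (upper-tail) = 0.00000
At α=0.1: p < α → reject H₀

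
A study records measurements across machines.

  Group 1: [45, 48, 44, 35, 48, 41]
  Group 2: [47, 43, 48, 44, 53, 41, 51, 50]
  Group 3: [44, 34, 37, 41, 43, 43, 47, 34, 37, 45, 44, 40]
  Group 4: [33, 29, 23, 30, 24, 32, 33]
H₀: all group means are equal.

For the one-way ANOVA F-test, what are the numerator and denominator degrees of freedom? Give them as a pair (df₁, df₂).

k = 4 groups, N = 33 total
df = (k−1, N−k) = (4−1, 33−4) = (3, 29)

degrees of freedom = [3, 29]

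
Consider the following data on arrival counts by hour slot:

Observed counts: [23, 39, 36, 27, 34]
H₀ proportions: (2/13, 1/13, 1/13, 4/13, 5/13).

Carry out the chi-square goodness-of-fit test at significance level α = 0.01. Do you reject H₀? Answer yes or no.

n = 159; E_i = n·p_i = [24.46, 12.23, 12.23, 48.92, 61.15]
χ² = (23−24.46)²/24.46 + (39−12.23)²/12.23 + (36−12.23)²/12.23 + (27−48.92)²/48.92 + (34−61.15)²/61.15 = 126.7506
df = 4
p-value (upper-tail) = 0.00000
At α=0.01: p < α → reject H₀

reject H₀: yes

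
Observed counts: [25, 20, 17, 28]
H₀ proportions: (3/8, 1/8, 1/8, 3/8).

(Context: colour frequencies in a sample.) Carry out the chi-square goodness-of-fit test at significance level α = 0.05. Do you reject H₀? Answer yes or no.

n = 90; E_i = n·p_i = [33.75, 11.25, 11.25, 33.75]
χ² = (25−33.75)²/33.75 + (20−11.25)²/11.25 + (17−11.25)²/11.25 + (28−33.75)²/33.75 = 12.9926
df = 3
p-value (upper-tail) = 0.00465
At α=0.05: p < α → reject H₀

reject H₀: yes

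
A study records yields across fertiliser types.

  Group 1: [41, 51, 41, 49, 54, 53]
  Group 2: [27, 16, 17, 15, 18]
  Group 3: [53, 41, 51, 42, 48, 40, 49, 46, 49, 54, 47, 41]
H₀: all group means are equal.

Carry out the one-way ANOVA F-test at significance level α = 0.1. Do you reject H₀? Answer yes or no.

reject H₀: yes

Group means [48.17, 18.60, 46.75], grand mean 41.000
SSB = Σnᵢ(x̄ᵢ−x̄)² = 3213.717; SSW = ΣΣ(x−x̄ᵢ)² = 518.283
MSB = 3213.717/2 = 1606.8583; MSW = 518.283/20 = 25.9142
F = MSB/MSW = 62.0069
df = (2, 20)
p-value (upper-tail) = 0.00000
At α=0.1: p < α → reject H₀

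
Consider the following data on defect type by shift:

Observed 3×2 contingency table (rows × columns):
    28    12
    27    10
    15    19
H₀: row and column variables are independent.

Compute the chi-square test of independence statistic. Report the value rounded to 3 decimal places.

Row totals [40, 37, 34], col totals [70, 41], n=111
χ² = (28−25.23)²/25.23 + (12−14.77)²/14.77 + (27−23.33)²/23.33 + (10−13.67)²/13.67 + (15−21.44)²/21.44 + (19−12.56)²/12.56 = 7.6253
df = 2

test statistic = 7.625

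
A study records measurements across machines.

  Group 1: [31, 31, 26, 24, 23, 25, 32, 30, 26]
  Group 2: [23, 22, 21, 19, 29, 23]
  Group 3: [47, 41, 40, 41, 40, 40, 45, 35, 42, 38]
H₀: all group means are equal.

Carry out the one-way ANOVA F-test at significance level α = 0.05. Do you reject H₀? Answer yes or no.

reject H₀: yes

Group means [27.56, 22.83, 40.90], grand mean 31.760
SSB = Σnᵢ(x̄ᵢ−x̄)² = 1472.604; SSW = ΣΣ(x−x̄ᵢ)² = 251.956
MSB = 1472.604/2 = 736.3022; MSW = 251.956/22 = 11.4525
F = MSB/MSW = 64.2917
df = (2, 22)
p-value (upper-tail) = 0.00000
At α=0.05: p < α → reject H₀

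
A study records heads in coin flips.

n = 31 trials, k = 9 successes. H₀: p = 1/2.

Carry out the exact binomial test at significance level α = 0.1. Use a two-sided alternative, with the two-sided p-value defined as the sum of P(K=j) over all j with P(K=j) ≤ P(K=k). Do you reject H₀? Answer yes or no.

reject H₀: yes

Exact binomial: n=31, k=9, p₀=1/2=0.5000
P(X=j) = C(n,j)·p₀^j·(1−p₀)^(n−j); p = Σ P(X=j) over j with P(X=j) ≤ P(X=9)
p-value (two-sided) = 0.02945
At α=0.1: p < α → reject H₀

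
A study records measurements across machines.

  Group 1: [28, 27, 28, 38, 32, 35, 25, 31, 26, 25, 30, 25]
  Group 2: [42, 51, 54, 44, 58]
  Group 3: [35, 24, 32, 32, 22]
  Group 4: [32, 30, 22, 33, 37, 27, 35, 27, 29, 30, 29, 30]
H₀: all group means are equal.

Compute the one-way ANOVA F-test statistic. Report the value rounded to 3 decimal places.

Group means [29.17, 49.80, 29.00, 30.08], grand mean 32.500
SSB = Σnᵢ(x̄ᵢ−x̄)² = 1761.117; SSW = ΣΣ(x−x̄ᵢ)² = 673.383
MSB = 1761.117/3 = 587.0389; MSW = 673.383/30 = 22.4461
F = MSB/MSW = 26.1533
df = (3, 30)

test statistic = 26.153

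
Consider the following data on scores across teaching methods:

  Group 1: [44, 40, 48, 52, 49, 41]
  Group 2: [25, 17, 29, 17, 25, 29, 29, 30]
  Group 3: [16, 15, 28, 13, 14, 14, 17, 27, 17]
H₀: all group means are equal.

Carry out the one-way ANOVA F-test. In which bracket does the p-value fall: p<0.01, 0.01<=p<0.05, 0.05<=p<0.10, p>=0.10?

Group means [45.67, 25.12, 17.89], grand mean 27.652
SSB = Σnᵢ(x̄ᵢ−x̄)² = 2856.120; SSW = ΣΣ(x−x̄ᵢ)² = 567.097
MSB = 2856.120/2 = 1428.0601; MSW = 567.097/20 = 28.3549
F = MSB/MSW = 50.3639
df = (2, 20)
p-value (upper-tail) = 0.00000
→ bracket: p<0.01

p-value bracket: p<0.01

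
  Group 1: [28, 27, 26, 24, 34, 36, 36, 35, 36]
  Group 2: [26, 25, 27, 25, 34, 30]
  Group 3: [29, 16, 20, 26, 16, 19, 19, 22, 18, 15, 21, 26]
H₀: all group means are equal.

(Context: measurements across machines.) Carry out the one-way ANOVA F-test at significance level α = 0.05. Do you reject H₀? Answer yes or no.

reject H₀: yes

Group means [31.33, 27.83, 20.58], grand mean 25.778
SSB = Σnᵢ(x̄ᵢ−x̄)² = 626.917; SSW = ΣΣ(x−x̄ᵢ)² = 477.750
MSB = 626.917/2 = 313.4583; MSW = 477.750/24 = 19.9062
F = MSB/MSW = 15.7467
df = (2, 24)
p-value (upper-tail) = 0.00004
At α=0.05: p < α → reject H₀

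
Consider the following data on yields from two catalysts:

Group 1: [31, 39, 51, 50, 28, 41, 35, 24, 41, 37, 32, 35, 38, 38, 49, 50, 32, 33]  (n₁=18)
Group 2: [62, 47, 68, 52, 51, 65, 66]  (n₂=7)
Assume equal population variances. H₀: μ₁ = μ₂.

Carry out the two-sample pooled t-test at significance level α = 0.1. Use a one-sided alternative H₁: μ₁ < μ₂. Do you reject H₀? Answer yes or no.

reject H₀: yes

x̄₁=38.000, s₁=7.889, n₁=18
x̄₂=58.714, s₂=8.480, n₂=7
s_p² = [17·7.889² + 6·8.480²]/23 = 64.7578
SE = √(s_p²·(1/18+1/7)) = 3.5845
t = (38.000−58.714)/3.5845 = -5.7788
df = 23
p-value (one-sided, H₁ less) = 0.00000
At α=0.1: p < α → reject H₀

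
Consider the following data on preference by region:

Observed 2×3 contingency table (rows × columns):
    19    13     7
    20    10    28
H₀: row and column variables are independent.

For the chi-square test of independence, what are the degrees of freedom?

df = (r−1)(c−1) = (2−1)·(3−1) = 2

degrees of freedom = 2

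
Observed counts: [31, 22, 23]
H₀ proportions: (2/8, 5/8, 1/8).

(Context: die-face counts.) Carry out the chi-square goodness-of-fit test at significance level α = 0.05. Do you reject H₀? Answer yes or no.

reject H₀: yes

n = 76; E_i = n·p_i = [19.00, 47.50, 9.50]
χ² = (31−19.00)²/19.00 + (22−47.50)²/47.50 + (23−9.50)²/9.50 = 40.4526
df = 2
p-value (upper-tail) = 0.00000
At α=0.05: p < α → reject H₀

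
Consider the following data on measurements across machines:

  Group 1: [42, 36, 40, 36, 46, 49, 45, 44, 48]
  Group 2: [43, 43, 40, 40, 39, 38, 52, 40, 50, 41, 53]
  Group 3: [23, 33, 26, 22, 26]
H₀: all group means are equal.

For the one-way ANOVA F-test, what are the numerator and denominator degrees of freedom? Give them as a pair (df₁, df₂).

k = 3 groups, N = 25 total
df = (k−1, N−k) = (3−1, 25−3) = (2, 22)

degrees of freedom = [2, 22]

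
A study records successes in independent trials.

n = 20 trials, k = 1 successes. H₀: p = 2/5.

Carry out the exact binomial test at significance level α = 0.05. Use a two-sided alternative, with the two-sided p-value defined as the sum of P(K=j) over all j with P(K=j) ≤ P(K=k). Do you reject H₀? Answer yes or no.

reject H₀: yes

Exact binomial: n=20, k=1, p₀=2/5=0.4000
P(X=j) = C(n,j)·p₀^j·(1−p₀)^(n−j); p = Σ P(X=j) over j with P(X=j) ≤ P(X=1)
p-value (two-sided) = 0.00084
At α=0.05: p < α → reject H₀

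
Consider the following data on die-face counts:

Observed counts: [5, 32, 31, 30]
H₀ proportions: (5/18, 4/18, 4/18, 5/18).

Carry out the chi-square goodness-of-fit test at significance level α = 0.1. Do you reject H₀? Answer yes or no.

reject H₀: yes

n = 98; E_i = n·p_i = [27.22, 21.78, 21.78, 27.22]
χ² = (5−27.22)²/27.22 + (32−21.78)²/21.78 + (31−21.78)²/21.78 + (30−27.22)²/27.22 = 27.1276
df = 3
p-value (upper-tail) = 0.00001
At α=0.1: p < α → reject H₀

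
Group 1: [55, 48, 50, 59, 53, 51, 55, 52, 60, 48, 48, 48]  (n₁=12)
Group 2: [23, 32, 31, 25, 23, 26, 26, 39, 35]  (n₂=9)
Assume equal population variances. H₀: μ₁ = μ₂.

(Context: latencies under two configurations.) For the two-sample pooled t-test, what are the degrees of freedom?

degrees of freedom = 19

df = n₁ + n₂ − 2 = 12 + 9 − 2 = 19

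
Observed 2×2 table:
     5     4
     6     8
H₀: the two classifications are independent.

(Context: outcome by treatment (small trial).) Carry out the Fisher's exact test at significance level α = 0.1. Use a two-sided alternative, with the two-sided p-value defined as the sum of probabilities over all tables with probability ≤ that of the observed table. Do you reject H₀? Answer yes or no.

Margins: r₁=9, r₂=14, c₁=11, c₂=12, n=23
p_obs = C(9,5)·C(14,6)/C(23,11); sum pmf over tables with pmf ≤ p_obs
p-value (two-sided) = 0.68017
At α=0.1: p ≥ α → fail to reject H₀

reject H₀: no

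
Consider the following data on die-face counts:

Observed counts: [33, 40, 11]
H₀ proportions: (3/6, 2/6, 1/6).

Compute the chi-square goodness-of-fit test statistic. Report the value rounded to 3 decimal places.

n = 84; E_i = n·p_i = [42.00, 28.00, 14.00]
χ² = (33−42.00)²/42.00 + (40−28.00)²/28.00 + (11−14.00)²/14.00 = 7.7143
df = 2

test statistic = 7.714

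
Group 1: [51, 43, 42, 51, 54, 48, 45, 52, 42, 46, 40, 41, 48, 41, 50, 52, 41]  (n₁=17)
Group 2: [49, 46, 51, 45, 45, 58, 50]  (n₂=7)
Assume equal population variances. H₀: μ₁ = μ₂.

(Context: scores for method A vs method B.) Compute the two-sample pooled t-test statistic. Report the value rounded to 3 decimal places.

x̄₁=46.294, s₁=4.753, n₁=17
x̄₂=49.143, s₂=4.598, n₂=7
s_p² = [16·4.753² + 6·4.598²]/22 = 22.1994
SE = √(s_p²·(1/17+1/7)) = 2.1159
t = (46.294−49.143)/2.1159 = -1.3463
df = 22

test statistic = -1.346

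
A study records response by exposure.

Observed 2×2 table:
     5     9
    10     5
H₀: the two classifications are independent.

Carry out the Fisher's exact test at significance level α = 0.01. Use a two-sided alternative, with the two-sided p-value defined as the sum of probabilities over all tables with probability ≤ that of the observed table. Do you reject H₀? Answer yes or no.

reject H₀: no

Margins: r₁=14, r₂=15, c₁=15, c₂=14, n=29
p_obs = C(14,5)·C(15,10)/C(29,15); sum pmf over tables with pmf ≤ p_obs
p-value (two-sided) = 0.14311
At α=0.01: p ≥ α → fail to reject H₀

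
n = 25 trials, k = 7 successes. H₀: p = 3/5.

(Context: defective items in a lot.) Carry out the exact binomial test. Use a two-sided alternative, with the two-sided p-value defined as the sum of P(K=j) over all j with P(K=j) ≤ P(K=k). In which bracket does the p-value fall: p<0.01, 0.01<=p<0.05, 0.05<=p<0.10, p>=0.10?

Exact binomial: n=25, k=7, p₀=3/5=0.6000
P(X=j) = C(n,j)·p₀^j·(1−p₀)^(n−j); p = Σ P(X=j) over j with P(X=j) ≤ P(X=7)
p-value (two-sided) = 0.00163
→ bracket: p<0.01

p-value bracket: p<0.01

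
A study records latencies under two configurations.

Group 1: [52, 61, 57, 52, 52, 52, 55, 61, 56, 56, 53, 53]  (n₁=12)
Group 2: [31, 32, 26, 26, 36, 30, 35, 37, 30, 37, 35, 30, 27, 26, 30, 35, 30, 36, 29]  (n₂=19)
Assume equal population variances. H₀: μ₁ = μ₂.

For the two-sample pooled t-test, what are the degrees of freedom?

df = n₁ + n₂ − 2 = 12 + 19 − 2 = 29

degrees of freedom = 29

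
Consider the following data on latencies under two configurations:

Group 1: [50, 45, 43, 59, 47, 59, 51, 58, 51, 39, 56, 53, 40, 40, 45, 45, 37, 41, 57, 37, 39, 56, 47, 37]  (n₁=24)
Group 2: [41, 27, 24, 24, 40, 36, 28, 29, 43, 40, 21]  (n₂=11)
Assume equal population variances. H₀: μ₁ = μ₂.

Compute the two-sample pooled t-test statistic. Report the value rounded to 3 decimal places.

test statistic = 5.342

x̄₁=47.167, s₁=7.625, n₁=24
x̄₂=32.091, s₂=8.031, n₂=11
s_p² = [23·7.625² + 10·8.031²]/33 = 60.0680
SE = √(s_p²·(1/24+1/11)) = 2.8220
t = (47.167−32.091)/2.8220 = 5.3423
df = 33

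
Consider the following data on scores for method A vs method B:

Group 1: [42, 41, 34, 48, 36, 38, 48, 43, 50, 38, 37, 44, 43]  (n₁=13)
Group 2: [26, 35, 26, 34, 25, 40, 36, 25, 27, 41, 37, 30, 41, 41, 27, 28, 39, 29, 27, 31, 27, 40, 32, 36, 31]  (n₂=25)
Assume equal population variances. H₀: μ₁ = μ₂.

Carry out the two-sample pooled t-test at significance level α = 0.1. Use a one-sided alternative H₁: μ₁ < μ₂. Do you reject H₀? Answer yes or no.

x̄₁=41.692, s₁=4.990, n₁=13
x̄₂=32.440, s₂=5.723, n₂=25
s_p² = [12·4.990² + 24·5.723²]/36 = 30.1369
SE = √(s_p²·(1/13+1/25)) = 1.8772
t = (41.692−32.440)/1.8772 = 4.9289
df = 36
p-value (one-sided, H₁ less) = 0.99999
At α=0.1: p ≥ α → fail to reject H₀

reject H₀: no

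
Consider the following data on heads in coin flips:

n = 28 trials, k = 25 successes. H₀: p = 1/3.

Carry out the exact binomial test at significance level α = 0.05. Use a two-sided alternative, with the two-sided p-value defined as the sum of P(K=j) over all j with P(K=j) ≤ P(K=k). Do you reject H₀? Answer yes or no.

reject H₀: yes

Exact binomial: n=28, k=25, p₀=1/3=0.3333
P(X=j) = C(n,j)·p₀^j·(1−p₀)^(n−j); p = Σ P(X=j) over j with P(X=j) ≤ P(X=25)
p-value (two-sided) = 0.00000
At α=0.05: p < α → reject H₀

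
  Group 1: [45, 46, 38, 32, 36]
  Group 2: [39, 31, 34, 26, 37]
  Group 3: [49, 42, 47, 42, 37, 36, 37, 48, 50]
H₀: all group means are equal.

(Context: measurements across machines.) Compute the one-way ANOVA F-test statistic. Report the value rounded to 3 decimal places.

test statistic = 4.880

Group means [39.40, 33.40, 43.11], grand mean 39.579
SSB = Σnᵢ(x̄ᵢ−x̄)² = 303.343; SSW = ΣΣ(x−x̄ᵢ)² = 497.289
MSB = 303.343/2 = 151.6713; MSW = 497.289/16 = 31.0806
F = MSB/MSW = 4.8799
df = (2, 16)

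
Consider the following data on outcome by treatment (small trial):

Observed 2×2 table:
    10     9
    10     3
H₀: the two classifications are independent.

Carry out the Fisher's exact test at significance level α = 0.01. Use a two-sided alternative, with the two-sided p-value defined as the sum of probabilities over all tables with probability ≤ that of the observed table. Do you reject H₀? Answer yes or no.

Margins: r₁=19, r₂=13, c₁=20, c₂=12, n=32
p_obs = C(19,10)·C(13,10)/C(32,20); sum pmf over tables with pmf ≤ p_obs
p-value (two-sided) = 0.26725
At α=0.01: p ≥ α → fail to reject H₀

reject H₀: no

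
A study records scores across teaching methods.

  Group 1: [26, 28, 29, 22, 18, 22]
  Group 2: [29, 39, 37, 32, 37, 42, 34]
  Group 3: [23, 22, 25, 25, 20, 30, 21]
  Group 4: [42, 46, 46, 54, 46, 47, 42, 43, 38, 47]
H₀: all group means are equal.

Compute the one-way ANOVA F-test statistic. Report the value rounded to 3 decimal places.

test statistic = 51.277

Group means [24.17, 35.71, 23.71, 45.10], grand mean 33.733
SSB = Σnᵢ(x̄ᵢ−x̄)² = 2571.276; SSW = ΣΣ(x−x̄ᵢ)² = 434.590
MSB = 2571.276/3 = 857.0921; MSW = 434.590/26 = 16.7150
F = MSB/MSW = 51.2768
df = (3, 26)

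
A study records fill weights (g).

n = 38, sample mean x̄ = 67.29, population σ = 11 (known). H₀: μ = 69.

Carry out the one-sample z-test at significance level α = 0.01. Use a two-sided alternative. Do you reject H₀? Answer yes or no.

reject H₀: no

SE = σ/√n = 11/√38 = 1.7844
z = (x̄−μ₀)/SE = (67.29−69)/1.7844 = -0.9583
p-value (two-sided) = 0.33792
At α=0.01: p ≥ α → fail to reject H₀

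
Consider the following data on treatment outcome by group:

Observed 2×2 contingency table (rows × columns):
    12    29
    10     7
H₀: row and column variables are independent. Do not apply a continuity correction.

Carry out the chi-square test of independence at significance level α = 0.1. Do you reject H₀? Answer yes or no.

Row totals [41, 17], col totals [22, 36], n=58
χ² = (12−15.55)²/15.55 + (29−25.45)²/25.45 + (10−6.45)²/6.45 + (7−10.55)²/10.55 = 4.4587
df = 1
p-value (upper-tail) = 0.03472
At α=0.1: p < α → reject H₀

reject H₀: yes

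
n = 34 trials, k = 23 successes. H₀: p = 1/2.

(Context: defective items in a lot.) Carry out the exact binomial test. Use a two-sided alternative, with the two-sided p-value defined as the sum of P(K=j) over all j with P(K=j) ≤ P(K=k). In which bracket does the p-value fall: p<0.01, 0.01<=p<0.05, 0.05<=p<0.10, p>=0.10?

Exact binomial: n=34, k=23, p₀=1/2=0.5000
P(X=j) = C(n,j)·p₀^j·(1−p₀)^(n−j); p = Σ P(X=j) over j with P(X=j) ≤ P(X=23)
p-value (two-sided) = 0.05761
→ bracket: 0.05<=p<0.10

p-value bracket: 0.05<=p<0.10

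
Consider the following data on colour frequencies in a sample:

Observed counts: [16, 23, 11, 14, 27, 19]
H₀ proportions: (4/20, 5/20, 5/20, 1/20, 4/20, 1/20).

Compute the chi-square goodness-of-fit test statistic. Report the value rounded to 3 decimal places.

n = 110; E_i = n·p_i = [22.00, 27.50, 27.50, 5.50, 22.00, 5.50]
χ² = (16−22.00)²/22.00 + (23−27.50)²/27.50 + (11−27.50)²/27.50 + (14−5.50)²/5.50 + (27−22.00)²/22.00 + (19−5.50)²/5.50 = 59.6818
df = 5

test statistic = 59.682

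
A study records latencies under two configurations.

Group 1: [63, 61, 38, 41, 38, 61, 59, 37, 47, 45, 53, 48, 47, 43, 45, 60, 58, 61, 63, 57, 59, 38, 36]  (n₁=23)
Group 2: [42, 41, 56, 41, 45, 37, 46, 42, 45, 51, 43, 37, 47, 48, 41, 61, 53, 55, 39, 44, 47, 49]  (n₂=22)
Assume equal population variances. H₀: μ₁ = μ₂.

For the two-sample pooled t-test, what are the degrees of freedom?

degrees of freedom = 43

df = n₁ + n₂ − 2 = 23 + 22 − 2 = 43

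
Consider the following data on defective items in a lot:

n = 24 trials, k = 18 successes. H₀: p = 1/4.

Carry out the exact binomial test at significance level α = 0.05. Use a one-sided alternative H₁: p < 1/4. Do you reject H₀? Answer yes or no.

reject H₀: no

Exact binomial: n=24, k=18, p₀=1/4=0.2500
P(X≤18) from Σ C(n,i)·p₀^i·(1−p₀)^(n−i)
p-value (one-sided, H₁ less) = 1.00000
At α=0.05: p ≥ α → fail to reject H₀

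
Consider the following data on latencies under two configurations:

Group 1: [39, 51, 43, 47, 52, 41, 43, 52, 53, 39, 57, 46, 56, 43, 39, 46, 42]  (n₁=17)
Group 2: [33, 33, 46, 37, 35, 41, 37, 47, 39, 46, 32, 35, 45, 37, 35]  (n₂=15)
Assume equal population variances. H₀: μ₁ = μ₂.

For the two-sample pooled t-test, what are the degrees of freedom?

degrees of freedom = 30

df = n₁ + n₂ − 2 = 17 + 15 − 2 = 30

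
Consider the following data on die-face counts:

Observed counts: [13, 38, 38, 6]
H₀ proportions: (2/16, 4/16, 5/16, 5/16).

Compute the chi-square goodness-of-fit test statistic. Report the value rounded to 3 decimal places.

test statistic = 29.884

n = 95; E_i = n·p_i = [11.88, 23.75, 29.69, 29.69]
χ² = (13−11.88)²/11.88 + (38−23.75)²/23.75 + (38−29.69)²/29.69 + (6−29.69)²/29.69 = 29.8842
df = 3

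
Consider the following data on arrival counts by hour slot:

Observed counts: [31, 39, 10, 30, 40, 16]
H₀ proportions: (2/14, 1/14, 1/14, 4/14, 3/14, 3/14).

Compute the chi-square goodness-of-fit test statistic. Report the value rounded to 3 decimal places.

test statistic = 82.388

n = 166; E_i = n·p_i = [23.71, 11.86, 11.86, 47.43, 35.57, 35.57]
χ² = (31−23.71)²/23.71 + (39−11.86)²/11.86 + (10−11.86)²/11.86 + (30−47.43)²/47.43 + (40−35.57)²/35.57 + (16−35.57)²/35.57 = 82.3876
df = 5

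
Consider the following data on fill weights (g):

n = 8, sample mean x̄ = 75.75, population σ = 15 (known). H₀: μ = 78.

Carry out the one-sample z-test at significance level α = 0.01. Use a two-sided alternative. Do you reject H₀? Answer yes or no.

SE = σ/√n = 15/√8 = 5.3033
z = (x̄−μ₀)/SE = (75.75−78)/5.3033 = -0.4243
p-value (two-sided) = 0.67137
At α=0.01: p ≥ α → fail to reject H₀

reject H₀: no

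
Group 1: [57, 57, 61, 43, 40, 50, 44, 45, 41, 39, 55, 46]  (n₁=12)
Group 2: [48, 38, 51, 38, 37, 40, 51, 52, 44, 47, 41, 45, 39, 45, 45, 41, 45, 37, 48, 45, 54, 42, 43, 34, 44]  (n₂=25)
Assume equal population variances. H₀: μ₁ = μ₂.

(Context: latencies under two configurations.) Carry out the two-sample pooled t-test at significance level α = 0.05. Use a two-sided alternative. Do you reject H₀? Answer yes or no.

x̄₁=48.167, s₁=7.578, n₁=12
x̄₂=43.760, s₂=5.166, n₂=25
s_p² = [11·7.578² + 24·5.166²]/35 = 36.3493
SE = √(s_p²·(1/12+1/25)) = 2.1173
t = (48.167−43.760)/2.1173 = 2.0812
df = 35
p-value (two-sided) = 0.04479
At α=0.05: p < α → reject H₀

reject H₀: yes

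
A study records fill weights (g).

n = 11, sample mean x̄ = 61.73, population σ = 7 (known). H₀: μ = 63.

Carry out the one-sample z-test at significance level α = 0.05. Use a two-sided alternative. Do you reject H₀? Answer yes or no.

SE = σ/√n = 7/√11 = 2.1106
z = (x̄−μ₀)/SE = (61.73−63)/2.1106 = -0.6017
p-value (two-sided) = 0.54735
At α=0.05: p ≥ α → fail to reject H₀

reject H₀: no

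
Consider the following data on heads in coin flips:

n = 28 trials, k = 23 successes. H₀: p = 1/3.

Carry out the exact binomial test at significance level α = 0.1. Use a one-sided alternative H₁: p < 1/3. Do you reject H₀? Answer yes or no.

reject H₀: no

Exact binomial: n=28, k=23, p₀=1/3=0.3333
P(X≤23) from Σ C(n,i)·p₀^i·(1−p₀)^(n−i)
p-value (one-sided, H₁ less) = 1.00000
At α=0.1: p ≥ α → fail to reject H₀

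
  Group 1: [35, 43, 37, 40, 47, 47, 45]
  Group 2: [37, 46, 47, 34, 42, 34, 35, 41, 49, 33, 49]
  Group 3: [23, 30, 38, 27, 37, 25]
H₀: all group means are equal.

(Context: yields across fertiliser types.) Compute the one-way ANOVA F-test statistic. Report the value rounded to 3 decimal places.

Group means [42.00, 40.64, 30.00], grand mean 38.375
SSB = Σnᵢ(x̄ᵢ−x̄)² = 569.080; SSW = ΣΣ(x−x̄ᵢ)² = 736.545
MSB = 569.080/2 = 284.5398; MSW = 736.545/21 = 35.0736
F = MSB/MSW = 8.1126
df = (2, 21)

test statistic = 8.113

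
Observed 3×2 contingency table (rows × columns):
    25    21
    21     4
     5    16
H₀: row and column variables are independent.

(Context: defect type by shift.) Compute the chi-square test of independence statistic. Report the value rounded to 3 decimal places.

test statistic = 16.781

Row totals [46, 25, 21], col totals [51, 41], n=92
χ² = (25−25.50)²/25.50 + (21−20.50)²/20.50 + (21−13.86)²/13.86 + (4−11.14)²/11.14 + (5−11.64)²/11.64 + (16−9.36)²/9.36 = 16.7810
df = 2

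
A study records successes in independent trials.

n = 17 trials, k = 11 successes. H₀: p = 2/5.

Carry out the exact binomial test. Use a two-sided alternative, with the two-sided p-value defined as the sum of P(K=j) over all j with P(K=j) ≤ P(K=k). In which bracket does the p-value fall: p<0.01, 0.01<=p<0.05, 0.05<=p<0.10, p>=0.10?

p-value bracket: 0.01<=p<0.05

Exact binomial: n=17, k=11, p₀=2/5=0.4000
P(X=j) = C(n,j)·p₀^j·(1−p₀)^(n−j); p = Σ P(X=j) over j with P(X=j) ≤ P(X=11)
p-value (two-sided) = 0.04713
→ bracket: 0.01<=p<0.05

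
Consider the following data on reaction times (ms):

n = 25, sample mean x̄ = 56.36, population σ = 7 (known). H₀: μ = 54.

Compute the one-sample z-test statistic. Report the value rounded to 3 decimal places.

test statistic = 1.686

SE = σ/√n = 7/√25 = 1.4000
z = (x̄−μ₀)/SE = (56.36−54)/1.4000 = 1.6857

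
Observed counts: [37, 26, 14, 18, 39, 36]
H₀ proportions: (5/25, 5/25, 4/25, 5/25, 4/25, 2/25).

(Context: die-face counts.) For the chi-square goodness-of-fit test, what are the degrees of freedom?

df = k − 1 = 6 − 1 = 5

degrees of freedom = 5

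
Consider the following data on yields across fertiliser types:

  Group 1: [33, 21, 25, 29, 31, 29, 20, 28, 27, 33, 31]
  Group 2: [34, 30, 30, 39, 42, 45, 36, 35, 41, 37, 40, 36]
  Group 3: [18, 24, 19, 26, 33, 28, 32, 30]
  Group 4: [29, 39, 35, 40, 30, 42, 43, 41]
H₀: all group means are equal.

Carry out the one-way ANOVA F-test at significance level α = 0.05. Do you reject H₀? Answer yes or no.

reject H₀: yes

Group means [27.91, 37.08, 26.25, 37.38], grand mean 32.333
SSB = Σnᵢ(x̄ᵢ−x̄)² = 985.466; SSW = ΣΣ(x−x̄ᵢ)² = 851.201
MSB = 985.466/3 = 328.4886; MSW = 851.201/35 = 24.3200
F = MSB/MSW = 13.5069
df = (3, 35)
p-value (upper-tail) = 0.00001
At α=0.05: p < α → reject H₀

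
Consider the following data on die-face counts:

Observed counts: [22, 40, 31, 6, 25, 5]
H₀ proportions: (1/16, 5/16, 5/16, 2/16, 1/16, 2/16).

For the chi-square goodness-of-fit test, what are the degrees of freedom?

df = k − 1 = 6 − 1 = 5

degrees of freedom = 5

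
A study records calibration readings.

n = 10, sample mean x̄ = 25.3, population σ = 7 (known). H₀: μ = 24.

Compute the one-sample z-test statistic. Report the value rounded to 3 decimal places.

SE = σ/√n = 7/√10 = 2.2136
z = (x̄−μ₀)/SE = (25.3−24)/2.2136 = 0.5873

test statistic = 0.587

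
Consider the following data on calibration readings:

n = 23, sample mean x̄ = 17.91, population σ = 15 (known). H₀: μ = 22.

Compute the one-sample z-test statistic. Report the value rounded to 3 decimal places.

SE = σ/√n = 15/√23 = 3.1277
z = (x̄−μ₀)/SE = (17.91−22)/3.1277 = -1.3077

test statistic = -1.308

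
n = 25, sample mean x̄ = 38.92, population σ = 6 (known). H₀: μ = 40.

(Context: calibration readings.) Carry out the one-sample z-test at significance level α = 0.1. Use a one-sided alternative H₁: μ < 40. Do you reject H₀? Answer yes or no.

reject H₀: no

SE = σ/√n = 6/√25 = 1.2000
z = (x̄−μ₀)/SE = (38.92−40)/1.2000 = -0.9000
p-value (one-sided, H₁ less) = 0.18406
At α=0.1: p ≥ α → fail to reject H₀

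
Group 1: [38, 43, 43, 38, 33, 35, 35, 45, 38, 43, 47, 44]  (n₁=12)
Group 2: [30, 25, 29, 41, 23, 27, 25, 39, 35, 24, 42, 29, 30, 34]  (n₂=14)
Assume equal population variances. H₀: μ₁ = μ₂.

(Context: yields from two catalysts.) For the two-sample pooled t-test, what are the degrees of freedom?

df = n₁ + n₂ − 2 = 12 + 14 − 2 = 24

degrees of freedom = 24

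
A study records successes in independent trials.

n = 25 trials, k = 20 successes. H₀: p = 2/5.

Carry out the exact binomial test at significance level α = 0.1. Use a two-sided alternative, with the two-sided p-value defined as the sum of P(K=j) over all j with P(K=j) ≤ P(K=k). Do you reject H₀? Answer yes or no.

reject H₀: yes

Exact binomial: n=25, k=20, p₀=2/5=0.4000
P(X=j) = C(n,j)·p₀^j·(1−p₀)^(n−j); p = Σ P(X=j) over j with P(X=j) ≤ P(X=20)
p-value (two-sided) = 0.00006
At α=0.1: p < α → reject H₀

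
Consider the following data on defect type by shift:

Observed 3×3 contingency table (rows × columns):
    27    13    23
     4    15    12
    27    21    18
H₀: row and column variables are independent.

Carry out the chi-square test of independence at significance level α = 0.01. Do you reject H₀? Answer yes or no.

Row totals [63, 31, 66], col totals [58, 49, 53], n=160
χ² = (27−22.84)²/22.84 + (13−19.29)²/19.29 + (23−20.87)²/20.87 + (4−11.24)²/11.24 + (15−9.49)²/9.49 + (12−10.27)²/10.27 + (27−23.93)²/23.93 + (21−20.21)²/20.21 + (18−21.86)²/21.86 = 12.2844
df = 4
p-value (upper-tail) = 0.01536
At α=0.01: p ≥ α → fail to reject H₀

reject H₀: no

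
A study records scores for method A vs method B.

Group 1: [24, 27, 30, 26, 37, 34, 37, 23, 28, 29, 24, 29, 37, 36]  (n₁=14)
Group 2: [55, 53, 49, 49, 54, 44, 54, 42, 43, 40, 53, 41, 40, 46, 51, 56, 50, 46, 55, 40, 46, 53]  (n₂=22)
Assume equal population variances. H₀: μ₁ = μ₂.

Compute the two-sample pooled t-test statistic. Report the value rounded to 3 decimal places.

test statistic = -9.747

x̄₁=30.071, s₁=5.196, n₁=14
x̄₂=48.182, s₂=5.577, n₂=22
s_p² = [13·5.196² + 21·5.577²]/34 = 29.5353
SE = √(s_p²·(1/14+1/22)) = 1.8580
t = (30.071−48.182)/1.8580 = -9.7472
df = 34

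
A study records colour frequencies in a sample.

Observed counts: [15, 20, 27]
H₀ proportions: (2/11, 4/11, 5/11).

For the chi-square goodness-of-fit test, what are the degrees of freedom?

degrees of freedom = 2

df = k − 1 = 3 − 1 = 2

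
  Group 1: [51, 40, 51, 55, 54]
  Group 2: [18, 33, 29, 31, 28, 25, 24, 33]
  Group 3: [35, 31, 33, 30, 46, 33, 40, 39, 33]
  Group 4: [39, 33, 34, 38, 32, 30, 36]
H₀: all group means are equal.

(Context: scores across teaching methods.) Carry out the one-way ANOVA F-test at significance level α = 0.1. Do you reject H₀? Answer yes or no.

reject H₀: yes

Group means [50.20, 27.62, 35.56, 34.57], grand mean 35.655
SSB = Σnᵢ(x̄ᵢ−x̄)² = 1581.940; SSW = ΣΣ(x−x̄ᵢ)² = 602.612
MSB = 1581.940/3 = 527.3134; MSW = 602.612/25 = 24.1045
F = MSB/MSW = 21.8762
df = (3, 25)
p-value (upper-tail) = 0.00000
At α=0.1: p < α → reject H₀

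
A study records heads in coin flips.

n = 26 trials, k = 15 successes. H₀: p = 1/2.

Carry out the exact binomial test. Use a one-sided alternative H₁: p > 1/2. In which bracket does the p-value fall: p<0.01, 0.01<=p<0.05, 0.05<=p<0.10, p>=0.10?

p-value bracket: p>=0.10

Exact binomial: n=26, k=15, p₀=1/2=0.5000
P(X≥15) from Σ C(n,i)·p₀^i·(1−p₀)^(n−i)
p-value (one-sided, H₁ greater) = 0.27860
→ bracket: p>=0.10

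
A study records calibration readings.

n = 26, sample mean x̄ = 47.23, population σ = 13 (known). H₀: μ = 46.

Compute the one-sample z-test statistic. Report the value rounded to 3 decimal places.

SE = σ/√n = 13/√26 = 2.5495
z = (x̄−μ₀)/SE = (47.23−46)/2.5495 = 0.4824

test statistic = 0.482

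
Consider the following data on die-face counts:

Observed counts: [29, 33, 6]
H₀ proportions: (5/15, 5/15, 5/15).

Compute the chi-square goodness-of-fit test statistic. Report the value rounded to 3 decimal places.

test statistic = 18.735

n = 68; E_i = n·p_i = [22.67, 22.67, 22.67]
χ² = (29−22.67)²/22.67 + (33−22.67)²/22.67 + (6−22.67)²/22.67 = 18.7353
df = 2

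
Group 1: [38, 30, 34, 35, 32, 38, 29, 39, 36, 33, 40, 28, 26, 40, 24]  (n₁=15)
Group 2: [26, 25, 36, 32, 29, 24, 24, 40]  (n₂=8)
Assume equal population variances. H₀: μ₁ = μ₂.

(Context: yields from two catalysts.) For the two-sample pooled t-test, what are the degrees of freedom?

degrees of freedom = 21

df = n₁ + n₂ − 2 = 15 + 8 − 2 = 21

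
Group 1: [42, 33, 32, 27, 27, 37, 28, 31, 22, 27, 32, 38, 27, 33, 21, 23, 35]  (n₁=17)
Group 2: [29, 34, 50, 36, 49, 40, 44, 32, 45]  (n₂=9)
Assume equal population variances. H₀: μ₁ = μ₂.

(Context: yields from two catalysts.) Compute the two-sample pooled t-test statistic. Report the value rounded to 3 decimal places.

x̄₁=30.294, s₁=5.818, n₁=17
x̄₂=39.889, s₂=7.574, n₂=9
s_p² = [16·5.818² + 8·7.574²]/24 = 41.6841
SE = √(s_p²·(1/17+1/9)) = 2.6615
t = (30.294−39.889)/2.6615 = -3.6050
df = 24

test statistic = -3.605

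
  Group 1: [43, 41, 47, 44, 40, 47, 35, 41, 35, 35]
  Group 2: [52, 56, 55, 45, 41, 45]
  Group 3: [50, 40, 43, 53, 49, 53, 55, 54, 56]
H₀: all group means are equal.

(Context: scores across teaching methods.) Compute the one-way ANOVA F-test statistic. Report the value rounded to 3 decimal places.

test statistic = 8.630

Group means [40.80, 49.00, 50.33], grand mean 46.200
SSB = Σnᵢ(x̄ᵢ−x̄)² = 492.400; SSW = ΣΣ(x−x̄ᵢ)² = 627.600
MSB = 492.400/2 = 246.2000; MSW = 627.600/22 = 28.5273
F = MSB/MSW = 8.6303
df = (2, 22)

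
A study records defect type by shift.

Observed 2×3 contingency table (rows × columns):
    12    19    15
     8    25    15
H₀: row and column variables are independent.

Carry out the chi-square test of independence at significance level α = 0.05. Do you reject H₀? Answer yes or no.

Row totals [46, 48], col totals [20, 44, 30], n=94
χ² = (12−9.79)²/9.79 + (19−21.53)²/21.53 + (15−14.68)²/14.68 + (8−10.21)²/10.21 + (25−22.47)²/22.47 + (15−15.32)²/15.32 = 1.5763
df = 2
p-value (upper-tail) = 0.45468
At α=0.05: p ≥ α → fail to reject H₀

reject H₀: no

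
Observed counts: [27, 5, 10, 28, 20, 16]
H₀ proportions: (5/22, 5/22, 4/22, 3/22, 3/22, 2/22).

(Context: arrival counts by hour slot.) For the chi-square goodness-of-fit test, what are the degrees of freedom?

df = k − 1 = 6 − 1 = 5

degrees of freedom = 5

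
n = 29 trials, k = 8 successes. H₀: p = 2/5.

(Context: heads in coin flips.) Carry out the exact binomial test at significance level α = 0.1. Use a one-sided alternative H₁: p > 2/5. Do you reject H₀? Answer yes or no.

Exact binomial: n=29, k=8, p₀=2/5=0.4000
P(X≥8) from Σ C(n,i)·p₀^i·(1−p₀)^(n−i)
p-value (one-sided, H₁ greater) = 0.94301
At α=0.1: p ≥ α → fail to reject H₀

reject H₀: no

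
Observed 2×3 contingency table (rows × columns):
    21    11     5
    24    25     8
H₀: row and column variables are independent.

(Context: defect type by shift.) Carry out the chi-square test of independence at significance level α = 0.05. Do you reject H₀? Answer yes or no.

Row totals [37, 57], col totals [45, 36, 13], n=94
χ² = (21−17.71)²/17.71 + (11−14.17)²/14.17 + (5−5.12)²/5.12 + (24−27.29)²/27.29 + (25−21.83)²/21.83 + (8−7.88)²/7.88 = 2.1801
df = 2
p-value (upper-tail) = 0.33620
At α=0.05: p ≥ α → fail to reject H₀

reject H₀: no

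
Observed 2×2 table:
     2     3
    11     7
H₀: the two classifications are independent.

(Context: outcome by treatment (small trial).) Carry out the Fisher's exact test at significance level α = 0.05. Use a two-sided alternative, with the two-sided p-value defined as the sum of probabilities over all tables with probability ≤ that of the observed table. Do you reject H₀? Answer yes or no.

reject H₀: no

Margins: r₁=5, r₂=18, c₁=13, c₂=10, n=23
p_obs = C(5,2)·C(18,11)/C(23,13); sum pmf over tables with pmf ≤ p_obs
p-value (two-sided) = 0.61752
At α=0.05: p ≥ α → fail to reject H₀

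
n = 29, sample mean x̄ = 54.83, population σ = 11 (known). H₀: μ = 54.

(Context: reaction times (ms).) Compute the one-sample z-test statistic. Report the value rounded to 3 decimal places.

test statistic = 0.406

SE = σ/√n = 11/√29 = 2.0426
z = (x̄−μ₀)/SE = (54.83−54)/2.0426 = 0.4063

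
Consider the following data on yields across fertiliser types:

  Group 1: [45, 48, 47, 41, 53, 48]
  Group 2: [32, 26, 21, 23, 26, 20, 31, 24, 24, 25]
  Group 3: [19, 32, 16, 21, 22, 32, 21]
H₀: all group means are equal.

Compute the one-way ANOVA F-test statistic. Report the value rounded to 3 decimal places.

test statistic = 50.955

Group means [47.00, 25.20, 23.29], grand mean 30.304
SSB = Σnᵢ(x̄ᵢ−x̄)² = 2277.841; SSW = ΣΣ(x−x̄ᵢ)² = 447.029
MSB = 2277.841/2 = 1138.9205; MSW = 447.029/20 = 22.3514
F = MSB/MSW = 50.9552
df = (2, 20)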